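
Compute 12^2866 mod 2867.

683

12^1 ≡ 12 (mod 2867)
12^2 ≡ 12^2 = 144 ≡ 144 (mod 2867)
12^4 ≡ 144^2 = 20736 ≡ 667 (mod 2867)
12^8 ≡ 667^2 = 444889 ≡ 504 (mod 2867)
12^16 ≡ 504^2 = 254016 ≡ 1720 (mod 2867)
12^32 ≡ 1720^2 = 2958400 ≡ 2523 (mod 2867)
12^64 ≡ 2523^2 = 6365529 ≡ 789 (mod 2867)
12^128 ≡ 789^2 = 622521 ≡ 382 (mod 2867)
12^256 ≡ 382^2 = 145924 ≡ 2574 (mod 2867)
12^512 ≡ 2574^2 = 6625476 ≡ 2706 (mod 2867)
12^1024 ≡ 2706^2 = 7322436 ≡ 118 (mod 2867)
12^2048 ≡ 118^2 = 13924 ≡ 2456 (mod 2867)
2866 = 2048 + 512 + 256 + 32 + 16 + 2 in binary powers of 2.
So 12^2866 ≡ 2456 · 2706 · 2574 · 2523 · 1720 · 144 ≡ 683 (mod 2867).
Since 683 ≠ 1, base 12 is a Fermat witness: 2867 is composite.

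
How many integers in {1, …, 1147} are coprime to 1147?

Factor: 1147 = 31 · 37.
φ(1147) = (31−1) · (37−1) = 30 · 36 = 1080.

1080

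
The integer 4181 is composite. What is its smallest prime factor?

37

4181 is odd.
Digit sum 14, not divisible by 3.
Ends in 1: not divisible by 5.
7: 4181 = 7·597 + 2
11: 4181 = 11·380 + 1
13: 4181 = 13·321 + 8
17: 4181 = 17·245 + 16
19: 4181 = 19·220 + 1
23: 4181 = 23·181 + 18
29: 4181 = 29·144 + 5
31: 4181 = 31·134 + 27
37: 4181 = 37·113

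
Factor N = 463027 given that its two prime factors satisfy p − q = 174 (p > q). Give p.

773

Since p = q + 174, we have 463027 = q(q + 174), so q² + 174q − 463027 = 0.
Discriminant: 174² + 4·463027 = 30276 + 1852108 = 1882384; √1882384 = 1372.
q = (−174 + 1372)/2 = 599, and p = q + 174 = 773.
Check: 599 · 773 = 463027.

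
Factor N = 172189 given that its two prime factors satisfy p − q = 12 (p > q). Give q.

409

Since p = q + 12, we have 172189 = q(q + 12), so q² + 12q − 172189 = 0.
Discriminant: 12² + 4·172189 = 144 + 688756 = 688900; √688900 = 830.
q = (−12 + 830)/2 = 409, and p = q + 12 = 421.
Check: 409 · 421 = 172189.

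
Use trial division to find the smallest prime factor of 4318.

4318 is even: 2 divides it.

2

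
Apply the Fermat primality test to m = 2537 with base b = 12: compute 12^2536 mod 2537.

12^1 ≡ 12 (mod 2537)
12^2 ≡ 12^2 = 144 ≡ 144 (mod 2537)
12^4 ≡ 144^2 = 20736 ≡ 440 (mod 2537)
12^8 ≡ 440^2 = 193600 ≡ 788 (mod 2537)
12^16 ≡ 788^2 = 620944 ≡ 1916 (mod 2537)
12^32 ≡ 1916^2 = 3671056 ≡ 17 (mod 2537)
12^64 ≡ 17^2 = 289 ≡ 289 (mod 2537)
12^128 ≡ 289^2 = 83521 ≡ 2337 (mod 2537)
12^256 ≡ 2337^2 = 5461569 ≡ 1945 (mod 2537)
12^512 ≡ 1945^2 = 3783025 ≡ 358 (mod 2537)
12^1024 ≡ 358^2 = 128164 ≡ 1314 (mod 2537)
12^2048 ≡ 1314^2 = 1726596 ≡ 1436 (mod 2537)
2536 = 2048 + 256 + 128 + 64 + 32 + 8 in binary powers of 2.
So 12^2536 ≡ 1436 · 1945 · 2337 · 289 · 17 · 788 ≡ 196 (mod 2537).
Since 196 ≠ 1, base 12 is a Fermat witness: 2537 is composite.

196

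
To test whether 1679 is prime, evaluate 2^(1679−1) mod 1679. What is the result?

892

2^1 ≡ 2 (mod 1679)
2^2 ≡ 2^2 = 4 ≡ 4 (mod 1679)
2^4 ≡ 4^2 = 16 ≡ 16 (mod 1679)
2^8 ≡ 16^2 = 256 ≡ 256 (mod 1679)
2^16 ≡ 256^2 = 65536 ≡ 55 (mod 1679)
2^32 ≡ 55^2 = 3025 ≡ 1346 (mod 1679)
2^64 ≡ 1346^2 = 1811716 ≡ 75 (mod 1679)
2^128 ≡ 75^2 = 5625 ≡ 588 (mod 1679)
2^256 ≡ 588^2 = 345744 ≡ 1549 (mod 1679)
2^512 ≡ 1549^2 = 2399401 ≡ 110 (mod 1679)
2^1024 ≡ 110^2 = 12100 ≡ 347 (mod 1679)
1678 = 1024 + 512 + 128 + 8 + 4 + 2 in binary powers of 2.
So 2^1678 ≡ 347 · 110 · 588 · 256 · 16 · 4 ≡ 892 (mod 1679).
Since 892 ≠ 1, base 2 is a Fermat witness: 1679 is composite.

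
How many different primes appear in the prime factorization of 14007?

4

14007 = 3 · 4669
4669 = 7 · 667
667 = 23 · 29
14007 = 3 · 7 · 23 · 29, which has 4 distinct prime factors.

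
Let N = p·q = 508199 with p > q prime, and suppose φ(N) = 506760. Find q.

619

φ(n) = (p−1)(q−1) = n − (p+q) + 1, so p + q = 508199 − 506760 + 1 = 1440.
p and q are the roots of t² − 1440t + 508199 = 0.
Discriminant: 1440² − 4·508199 = 2073600 − 2032796 = 40804; √40804 = 202.
q = (1440 − 202)/2 = 619, p = (1440 + 202)/2 = 821.
Check: 619 · 821 = 508199.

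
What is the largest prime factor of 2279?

2279 = 43 · 53
53 is prime.
So 2279 = 43 · 53; the largest prime factor is 53.

53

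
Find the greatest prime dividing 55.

11

55 = 5 · 11
11 is prime.
So 55 = 5 · 11; the largest prime factor is 11.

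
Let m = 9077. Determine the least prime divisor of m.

9077 is odd.
Digit sum 23, not divisible by 3.
Ends in 7: not divisible by 5.
7: 9077 = 7·1296 + 5
11: 9077 = 11·825 + 2
13: 9077 = 13·698 + 3
17: 9077 = 17·533 + 16
19: 9077 = 19·477 + 14
23: 9077 = 23·394 + 15
29: 9077 = 29·313

29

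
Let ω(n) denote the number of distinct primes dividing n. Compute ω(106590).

6

106590 = 2 · 53295
53295 = 3 · 17765
17765 = 5 · 3553
3553 = 11 · 323
323 = 17 · 19
106590 = 2 · 3 · 5 · 11 · 17 · 19, which has 6 distinct prime factors.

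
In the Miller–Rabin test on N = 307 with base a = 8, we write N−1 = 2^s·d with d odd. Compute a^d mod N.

307 − 1 = 306 = 2^1 · 153, so d = 153.
8^1 ≡ 8 (mod 307)
8^2 ≡ 8^2 = 64 ≡ 64 (mod 307)
8^4 ≡ 64^2 = 4096 ≡ 105 (mod 307)
8^8 ≡ 105^2 = 11025 ≡ 280 (mod 307)
8^16 ≡ 280^2 = 78400 ≡ 115 (mod 307)
8^32 ≡ 115^2 = 13225 ≡ 24 (mod 307)
8^64 ≡ 24^2 = 576 ≡ 269 (mod 307)
8^128 ≡ 269^2 = 72361 ≡ 216 (mod 307)
153 = 128 + 16 + 8 + 1 in binary powers of 2.
So 8^153 ≡ 216 · 115 · 280 · 8 ≡ 306 (mod 307).
Since 8^d ≡ 306 (mod 307), base 8 does not prove 307 composite.

306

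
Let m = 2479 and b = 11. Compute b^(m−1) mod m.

11^1 ≡ 11 (mod 2479)
11^2 ≡ 11^2 = 121 ≡ 121 (mod 2479)
11^4 ≡ 121^2 = 14641 ≡ 2246 (mod 2479)
11^8 ≡ 2246^2 = 5044516 ≡ 2230 (mod 2479)
11^16 ≡ 2230^2 = 4972900 ≡ 26 (mod 2479)
11^32 ≡ 26^2 = 676 ≡ 676 (mod 2479)
11^64 ≡ 676^2 = 456976 ≡ 840 (mod 2479)
11^128 ≡ 840^2 = 705600 ≡ 1564 (mod 2479)
11^256 ≡ 1564^2 = 2446096 ≡ 1802 (mod 2479)
11^512 ≡ 1802^2 = 3247204 ≡ 2193 (mod 2479)
11^1024 ≡ 2193^2 = 4809249 ≡ 2468 (mod 2479)
11^2048 ≡ 2468^2 = 6091024 ≡ 121 (mod 2479)
2478 = 2048 + 256 + 128 + 32 + 8 + 4 + 2 in binary powers of 2.
So 11^2478 ≡ 121 · 1802 · 1564 · 676 · 2230 · 2246 · 121 ≡ 1148 (mod 2479).
Since 1148 ≠ 1, base 11 is a Fermat witness: 2479 is composite.

1148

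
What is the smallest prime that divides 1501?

19

1501 is odd.
Digit sum 7, not divisible by 3.
Ends in 1: not divisible by 5.
7: 1501 = 7·214 + 3
11: 1501 = 11·136 + 5
13: 1501 = 13·115 + 6
17: 1501 = 17·88 + 5
19: 1501 = 19·79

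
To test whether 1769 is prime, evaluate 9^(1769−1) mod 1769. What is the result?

9^1 ≡ 9 (mod 1769)
9^2 ≡ 9^2 = 81 ≡ 81 (mod 1769)
9^4 ≡ 81^2 = 6561 ≡ 1254 (mod 1769)
9^8 ≡ 1254^2 = 1572516 ≡ 1644 (mod 1769)
9^16 ≡ 1644^2 = 2702736 ≡ 1473 (mod 1769)
9^32 ≡ 1473^2 = 2169729 ≡ 935 (mod 1769)
9^64 ≡ 935^2 = 874225 ≡ 339 (mod 1769)
9^128 ≡ 339^2 = 114921 ≡ 1705 (mod 1769)
9^256 ≡ 1705^2 = 2907025 ≡ 558 (mod 1769)
9^512 ≡ 558^2 = 311364 ≡ 20 (mod 1769)
9^1024 ≡ 20^2 = 400 ≡ 400 (mod 1769)
1768 = 1024 + 512 + 128 + 64 + 32 + 8 in binary powers of 2.
So 9^1768 ≡ 400 · 20 · 1705 · 339 · 935 · 1644 ≡ 790 (mod 1769).
Since 790 ≠ 1, base 9 is a Fermat witness: 1769 is composite.

790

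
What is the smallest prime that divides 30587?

73

30587 is odd.
Digit sum 23, not divisible by 3.
Ends in 7: not divisible by 5.
7: 30587 = 7·4369 + 4
11: 30587 = 11·2780 + 7
13: 30587 = 13·2352 + 11
17: 30587 = 17·1799 + 4
19: 30587 = 19·1609 + 16
23: 30587 = 23·1329 + 20
29: 30587 = 29·1054 + 21
31: 30587 = 31·986 + 21
37: 30587 = 37·826 + 25
41: 30587 = 41·746 + 1
43: 30587 = 43·711 + 14
47: 30587 = 47·650 + 37
53: 30587 = 53·577 + 6
59: 30587 = 59·518 + 25
61: 30587 = 61·501 + 26
67: 30587 = 67·456 + 35
71: 30587 = 71·430 + 57
73: 30587 = 73·419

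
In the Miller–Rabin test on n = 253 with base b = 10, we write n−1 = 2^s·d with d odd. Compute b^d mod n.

21

253 − 1 = 252 = 2^2 · 63, so d = 63.
10^1 ≡ 10 (mod 253)
10^2 ≡ 10^2 = 100 ≡ 100 (mod 253)
10^4 ≡ 100^2 = 10000 ≡ 133 (mod 253)
10^8 ≡ 133^2 = 17689 ≡ 232 (mod 253)
10^16 ≡ 232^2 = 53824 ≡ 188 (mod 253)
10^32 ≡ 188^2 = 35344 ≡ 177 (mod 253)
63 = 32 + 16 + 8 + 4 + 2 + 1 in binary powers of 2.
So 10^63 ≡ 177 · 188 · 232 · 133 · 100 · 10 ≡ 21 (mod 253).
Squaring chain: 21 → 188; never reaches −1, so base 10 is a Miller–Rabin witness that 253 is composite.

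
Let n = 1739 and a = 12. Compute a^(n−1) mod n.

12^1 ≡ 12 (mod 1739)
12^2 ≡ 12^2 = 144 ≡ 144 (mod 1739)
12^4 ≡ 144^2 = 20736 ≡ 1607 (mod 1739)
12^8 ≡ 1607^2 = 2582449 ≡ 34 (mod 1739)
12^16 ≡ 34^2 = 1156 ≡ 1156 (mod 1739)
12^32 ≡ 1156^2 = 1336336 ≡ 784 (mod 1739)
12^64 ≡ 784^2 = 614656 ≡ 789 (mod 1739)
12^128 ≡ 789^2 = 622521 ≡ 1698 (mod 1739)
12^256 ≡ 1698^2 = 2883204 ≡ 1681 (mod 1739)
12^512 ≡ 1681^2 = 2825761 ≡ 1625 (mod 1739)
12^1024 ≡ 1625^2 = 2640625 ≡ 823 (mod 1739)
1738 = 1024 + 512 + 128 + 64 + 8 + 2 in binary powers of 2.
So 12^1738 ≡ 823 · 1625 · 1698 · 789 · 34 · 144 ≡ 382 (mod 1739).
Since 382 ≠ 1, base 12 is a Fermat witness: 1739 is composite.

382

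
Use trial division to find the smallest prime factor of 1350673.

1350673 is odd.
Digit sum 25, not divisible by 3.
Ends in 3: not divisible by 5.
7: 1350673 = 7·192953 + 2
11: 1350673 = 11·122788 + 5
13: 1350673 = 13·103897 + 12
17: 1350673 = 17·79451 + 6
19: 1350673 = 19·71088 + 1
23: 1350673 = 23·58724 + 21
29: 1350673 = 29·46574 + 27
31: 1350673 = 31·43570 + 3
37: 1350673 = 37·36504 + 25
41: 1350673 = 41·32943 + 10
43: 1350673 = 43·31411

43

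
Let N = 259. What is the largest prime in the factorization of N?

259 = 7 · 37
37 is prime.
So 259 = 7 · 37; the largest prime factor is 37.

37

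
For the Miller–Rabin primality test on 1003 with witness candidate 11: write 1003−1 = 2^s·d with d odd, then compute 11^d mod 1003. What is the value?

1003 − 1 = 1002 = 2^1 · 501, so d = 501.
11^1 ≡ 11 (mod 1003)
11^2 ≡ 11^2 = 121 ≡ 121 (mod 1003)
11^4 ≡ 121^2 = 14641 ≡ 599 (mod 1003)
11^8 ≡ 599^2 = 358801 ≡ 730 (mod 1003)
11^16 ≡ 730^2 = 532900 ≡ 307 (mod 1003)
11^32 ≡ 307^2 = 94249 ≡ 970 (mod 1003)
11^64 ≡ 970^2 = 940900 ≡ 86 (mod 1003)
11^128 ≡ 86^2 = 7396 ≡ 375 (mod 1003)
11^256 ≡ 375^2 = 140625 ≡ 205 (mod 1003)
501 = 256 + 128 + 64 + 32 + 16 + 4 + 1 in binary powers of 2.
So 11^501 ≡ 205 · 375 · 86 · 970 · 307 · 599 · 11 ≡ 214 (mod 1003).
Squaring chain: 214; never reaches −1, so base 11 is a Miller–Rabin witness that 1003 is composite.

214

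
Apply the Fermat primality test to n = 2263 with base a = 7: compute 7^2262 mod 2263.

7^1 ≡ 7 (mod 2263)
7^2 ≡ 7^2 = 49 ≡ 49 (mod 2263)
7^4 ≡ 49^2 = 2401 ≡ 138 (mod 2263)
7^8 ≡ 138^2 = 19044 ≡ 940 (mod 2263)
7^16 ≡ 940^2 = 883600 ≡ 1030 (mod 2263)
7^32 ≡ 1030^2 = 1060900 ≡ 1816 (mod 2263)
7^64 ≡ 1816^2 = 3297856 ≡ 665 (mod 2263)
7^128 ≡ 665^2 = 442225 ≡ 940 (mod 2263)
7^256 ≡ 940^2 = 883600 ≡ 1030 (mod 2263)
7^512 ≡ 1030^2 = 1060900 ≡ 1816 (mod 2263)
7^1024 ≡ 1816^2 = 3297856 ≡ 665 (mod 2263)
7^2048 ≡ 665^2 = 442225 ≡ 940 (mod 2263)
2262 = 2048 + 128 + 64 + 16 + 4 + 2 in binary powers of 2.
So 7^2262 ≡ 940 · 940 · 665 · 1030 · 138 · 49 ≡ 1287 (mod 2263).
Since 1287 ≠ 1, base 7 is a Fermat witness: 2263 is composite.

1287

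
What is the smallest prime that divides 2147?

19

2147 is odd.
Digit sum 14, not divisible by 3.
Ends in 7: not divisible by 5.
7: 2147 = 7·306 + 5
11: 2147 = 11·195 + 2
13: 2147 = 13·165 + 2
17: 2147 = 17·126 + 5
19: 2147 = 19·113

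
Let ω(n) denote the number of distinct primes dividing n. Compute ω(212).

2

212 = 2^2 · 53
212 = 2^2 · 53, which has 2 distinct prime factors.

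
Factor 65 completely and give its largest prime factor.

65 = 5 · 13
13 is prime.
So 65 = 5 · 13; the largest prime factor is 13.

13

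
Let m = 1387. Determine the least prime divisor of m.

1387 is odd.
Digit sum 19, not divisible by 3.
Ends in 7: not divisible by 5.
7: 1387 = 7·198 + 1
11: 1387 = 11·126 + 1
13: 1387 = 13·106 + 9
17: 1387 = 17·81 + 10
19: 1387 = 19·73

19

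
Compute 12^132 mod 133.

12^1 ≡ 12 (mod 133)
12^2 ≡ 12^2 = 144 ≡ 11 (mod 133)
12^4 ≡ 11^2 = 121 ≡ 121 (mod 133)
12^8 ≡ 121^2 = 14641 ≡ 11 (mod 133)
12^16 ≡ 11^2 = 121 ≡ 121 (mod 133)
12^32 ≡ 121^2 = 14641 ≡ 11 (mod 133)
12^64 ≡ 11^2 = 121 ≡ 121 (mod 133)
12^128 ≡ 121^2 = 14641 ≡ 11 (mod 133)
132 = 128 + 4 in binary powers of 2.
So 12^132 ≡ 11 · 121 ≡ 1 (mod 133).
Since the result is 1, base 12 gives no evidence that 133 is composite.

1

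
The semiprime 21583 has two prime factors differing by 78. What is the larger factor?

191

Since p = q + 78, we have 21583 = q(q + 78), so q² + 78q − 21583 = 0.
Discriminant: 78² + 4·21583 = 6084 + 86332 = 92416; √92416 = 304.
q = (−78 + 304)/2 = 113, and p = q + 78 = 191.
Check: 113 · 191 = 21583.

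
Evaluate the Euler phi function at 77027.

68992

Factor: 77027 = 17 · 23 · 197.
φ(77027) = (17−1) · (23−1) · (197−1) = 16 · 22 · 196 = 68992.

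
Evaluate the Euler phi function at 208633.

Factor: 208633 = 23 · 47 · 193.
φ(208633) = (23−1) · (47−1) · (193−1) = 22 · 46 · 192 = 194304.

194304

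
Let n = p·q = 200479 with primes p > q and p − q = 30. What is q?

433

Since p = q + 30, we have 200479 = q(q + 30), so q² + 30q − 200479 = 0.
Discriminant: 30² + 4·200479 = 900 + 801916 = 802816; √802816 = 896.
q = (−30 + 896)/2 = 433, and p = q + 30 = 463.
Check: 433 · 463 = 200479.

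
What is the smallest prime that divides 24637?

24637 is odd.
Digit sum 22, not divisible by 3.
Ends in 7: not divisible by 5.
7: 24637 = 7·3519 + 4
11: 24637 = 11·2239 + 8
13: 24637 = 13·1895 + 2
17: 24637 = 17·1449 + 4
19: 24637 = 19·1296 + 13
23: 24637 = 23·1071 + 4
29: 24637 = 29·849 + 16
31: 24637 = 31·794 + 23
37: 24637 = 37·665 + 32
41: 24637 = 41·600 + 37
43: 24637 = 43·572 + 41
47: 24637 = 47·524 + 9
53: 24637 = 53·464 + 45
59: 24637 = 59·417 + 34
61: 24637 = 61·403 + 54
67: 24637 = 67·367 + 48
71: 24637 = 71·347

71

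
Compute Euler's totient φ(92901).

61232

Factor: 92901 = 3 · 173 · 179.
φ(92901) = (3−1) · (173−1) · (179−1) = 2 · 172 · 178 = 61232.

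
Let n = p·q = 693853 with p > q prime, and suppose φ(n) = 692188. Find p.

φ(n) = (p−1)(q−1) = n − (p+q) + 1, so p + q = 693853 − 692188 + 1 = 1666.
p and q are the roots of t² − 1666t + 693853 = 0.
Discriminant: 1666² − 4·693853 = 2775556 − 2775412 = 144; √144 = 12.
q = (1666 − 12)/2 = 827, p = (1666 + 12)/2 = 839.
Check: 827 · 839 = 693853.

839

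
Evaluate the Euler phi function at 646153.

Factor: 646153 = 17 · 191 · 199.
φ(646153) = (17−1) · (191−1) · (199−1) = 16 · 190 · 198 = 601920.

601920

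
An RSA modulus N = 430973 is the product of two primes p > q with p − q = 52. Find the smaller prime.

631

Since p = q + 52, we have 430973 = q(q + 52), so q² + 52q − 430973 = 0.
Discriminant: 52² + 4·430973 = 2704 + 1723892 = 1726596; √1726596 = 1314.
q = (−52 + 1314)/2 = 631, and p = q + 52 = 683.
Check: 631 · 683 = 430973.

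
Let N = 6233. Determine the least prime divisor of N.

23

6233 is odd.
Digit sum 14, not divisible by 3.
Ends in 3: not divisible by 5.
7: 6233 = 7·890 + 3
11: 6233 = 11·566 + 7
13: 6233 = 13·479 + 6
17: 6233 = 17·366 + 11
19: 6233 = 19·328 + 1
23: 6233 = 23·271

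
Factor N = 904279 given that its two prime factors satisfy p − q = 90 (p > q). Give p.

Since p = q + 90, we have 904279 = q(q + 90), so q² + 90q − 904279 = 0.
Discriminant: 90² + 4·904279 = 8100 + 3617116 = 3625216; √3625216 = 1904.
q = (−90 + 1904)/2 = 907, and p = q + 90 = 997.
Check: 907 · 997 = 904279.

997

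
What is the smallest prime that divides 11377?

11377 is odd.
Digit sum 19, not divisible by 3.
Ends in 7: not divisible by 5.
7: 11377 = 7·1625 + 2
11: 11377 = 11·1034 + 3
13: 11377 = 13·875 + 2
17: 11377 = 17·669 + 4
19: 11377 = 19·598 + 15
23: 11377 = 23·494 + 15
29: 11377 = 29·392 + 9
31: 11377 = 31·367

31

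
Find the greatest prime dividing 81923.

81923 = 17 · 4819
4819 = 61 · 79
79 is prime.
So 81923 = 17 · 61 · 79; the largest prime factor is 79.

79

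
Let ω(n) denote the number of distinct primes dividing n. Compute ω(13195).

4

13195 = 5 · 2639
2639 = 7 · 377
377 = 13 · 29
13195 = 5 · 7 · 13 · 29, which has 4 distinct prime factors.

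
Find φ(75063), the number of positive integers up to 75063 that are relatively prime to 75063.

49400

Factor: 75063 = 3 · 131 · 191.
φ(75063) = (3−1) · (131−1) · (191−1) = 2 · 130 · 190 = 49400.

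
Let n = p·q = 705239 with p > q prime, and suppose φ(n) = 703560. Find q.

φ(n) = (p−1)(q−1) = n − (p+q) + 1, so p + q = 705239 − 703560 + 1 = 1680.
p and q are the roots of t² − 1680t + 705239 = 0.
Discriminant: 1680² − 4·705239 = 2822400 − 2820956 = 1444; √1444 = 38.
q = (1680 − 38)/2 = 821, p = (1680 + 38)/2 = 859.
Check: 821 · 859 = 705239.

821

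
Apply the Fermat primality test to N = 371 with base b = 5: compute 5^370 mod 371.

149

5^1 ≡ 5 (mod 371)
5^2 ≡ 5^2 = 25 ≡ 25 (mod 371)
5^4 ≡ 25^2 = 625 ≡ 254 (mod 371)
5^8 ≡ 254^2 = 64516 ≡ 333 (mod 371)
5^16 ≡ 333^2 = 110889 ≡ 331 (mod 371)
5^32 ≡ 331^2 = 109561 ≡ 116 (mod 371)
5^64 ≡ 116^2 = 13456 ≡ 100 (mod 371)
5^128 ≡ 100^2 = 10000 ≡ 354 (mod 371)
5^256 ≡ 354^2 = 125316 ≡ 289 (mod 371)
370 = 256 + 64 + 32 + 16 + 2 in binary powers of 2.
So 5^370 ≡ 289 · 100 · 116 · 331 · 25 ≡ 149 (mod 371).
Since 149 ≠ 1, base 5 is a Fermat witness: 371 is composite.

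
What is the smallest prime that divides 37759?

61

37759 is odd.
Digit sum 31, not divisible by 3.
Ends in 9: not divisible by 5.
7: 37759 = 7·5394 + 1
11: 37759 = 11·3432 + 7
13: 37759 = 13·2904 + 7
17: 37759 = 17·2221 + 2
19: 37759 = 19·1987 + 6
23: 37759 = 23·1641 + 16
29: 37759 = 29·1302 + 1
31: 37759 = 31·1218 + 1
37: 37759 = 37·1020 + 19
41: 37759 = 41·920 + 39
43: 37759 = 43·878 + 5
47: 37759 = 47·803 + 18
53: 37759 = 53·712 + 23
59: 37759 = 59·639 + 58
61: 37759 = 61·619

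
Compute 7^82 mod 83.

7^1 ≡ 7 (mod 83)
7^2 ≡ 7^2 = 49 ≡ 49 (mod 83)
7^4 ≡ 49^2 = 2401 ≡ 77 (mod 83)
7^8 ≡ 77^2 = 5929 ≡ 36 (mod 83)
7^16 ≡ 36^2 = 1296 ≡ 51 (mod 83)
7^32 ≡ 51^2 = 2601 ≡ 28 (mod 83)
7^64 ≡ 28^2 = 784 ≡ 37 (mod 83)
82 = 64 + 16 + 2 in binary powers of 2.
So 7^82 ≡ 37 · 51 · 49 ≡ 1 (mod 83).
Since the result is 1, base 7 gives no evidence that 83 is composite.

1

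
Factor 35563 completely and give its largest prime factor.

61

35563 = 11 · 3233
3233 = 53 · 61
61 is prime.
So 35563 = 11 · 53 · 61; the largest prime factor is 61.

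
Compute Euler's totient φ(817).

Factor: 817 = 19 · 43.
φ(817) = (19−1) · (43−1) = 18 · 42 = 756.

756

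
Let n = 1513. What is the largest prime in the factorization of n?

89

1513 = 17 · 89
89 is prime.
So 1513 = 17 · 89; the largest prime factor is 89.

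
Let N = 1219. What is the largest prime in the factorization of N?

1219 = 23 · 53
53 is prime.
So 1219 = 23 · 53; the largest prime factor is 53.

53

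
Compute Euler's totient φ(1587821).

Factor: 1587821 = 79 · 101 · 199.
φ(1587821) = (79−1) · (101−1) · (199−1) = 78 · 100 · 198 = 1544400.

1544400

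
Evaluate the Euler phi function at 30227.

29880

Factor: 30227 = 167 · 181.
φ(30227) = (167−1) · (181−1) = 166 · 180 = 29880.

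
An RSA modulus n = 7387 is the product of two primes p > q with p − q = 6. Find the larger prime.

89

Since p = q + 6, we have 7387 = q(q + 6), so q² + 6q − 7387 = 0.
Discriminant: 6² + 4·7387 = 36 + 29548 = 29584; √29584 = 172.
q = (−6 + 172)/2 = 83, and p = q + 6 = 89.
Check: 83 · 89 = 7387.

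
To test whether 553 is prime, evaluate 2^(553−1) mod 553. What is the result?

2^1 ≡ 2 (mod 553)
2^2 ≡ 2^2 = 4 ≡ 4 (mod 553)
2^4 ≡ 4^2 = 16 ≡ 16 (mod 553)
2^8 ≡ 16^2 = 256 ≡ 256 (mod 553)
2^16 ≡ 256^2 = 65536 ≡ 282 (mod 553)
2^32 ≡ 282^2 = 79524 ≡ 445 (mod 553)
2^64 ≡ 445^2 = 198025 ≡ 51 (mod 553)
2^128 ≡ 51^2 = 2601 ≡ 389 (mod 553)
2^256 ≡ 389^2 = 151321 ≡ 352 (mod 553)
2^512 ≡ 352^2 = 123904 ≡ 32 (mod 553)
552 = 512 + 32 + 8 in binary powers of 2.
So 2^552 ≡ 32 · 445 · 256 ≡ 64 (mod 553).
Since 64 ≠ 1, base 2 is a Fermat witness: 553 is composite.

64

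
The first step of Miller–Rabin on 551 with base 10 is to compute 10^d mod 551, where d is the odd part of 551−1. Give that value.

98

551 − 1 = 550 = 2^1 · 275, so d = 275.
10^1 ≡ 10 (mod 551)
10^2 ≡ 10^2 = 100 ≡ 100 (mod 551)
10^4 ≡ 100^2 = 10000 ≡ 82 (mod 551)
10^8 ≡ 82^2 = 6724 ≡ 112 (mod 551)
10^16 ≡ 112^2 = 12544 ≡ 422 (mod 551)
10^32 ≡ 422^2 = 178084 ≡ 111 (mod 551)
10^64 ≡ 111^2 = 12321 ≡ 199 (mod 551)
10^128 ≡ 199^2 = 39601 ≡ 480 (mod 551)
10^256 ≡ 480^2 = 230400 ≡ 82 (mod 551)
275 = 256 + 16 + 2 + 1 in binary powers of 2.
So 10^275 ≡ 82 · 422 · 100 · 10 ≡ 98 (mod 551).
Squaring chain: 98; never reaches −1, so base 10 is a Miller–Rabin witness that 551 is composite.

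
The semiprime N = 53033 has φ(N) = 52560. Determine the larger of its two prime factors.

φ(n) = (p−1)(q−1) = n − (p+q) + 1, so p + q = 53033 − 52560 + 1 = 474.
p and q are the roots of t² − 474t + 53033 = 0.
Discriminant: 474² − 4·53033 = 224676 − 212132 = 12544; √12544 = 112.
q = (474 − 112)/2 = 181, p = (474 + 112)/2 = 293.
Check: 181 · 293 = 53033.

293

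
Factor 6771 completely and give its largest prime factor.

6771 = 3 · 2257
2257 = 37 · 61
61 is prime.
So 6771 = 3 · 37 · 61; the largest prime factor is 61.

61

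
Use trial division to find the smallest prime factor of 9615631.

53

9615631 is odd.
Digit sum 31, not divisible by 3.
Ends in 1: not divisible by 5.
7: 9615631 = 7·1373661 + 4
11: 9615631 = 11·874148 + 3
13: 9615631 = 13·739663 + 12
17: 9615631 = 17·565625 + 6
19: 9615631 = 19·506085 + 16
23: 9615631 = 23·418070 + 21
29: 9615631 = 29·331573 + 14
31: 9615631 = 31·310181 + 20
37: 9615631 = 37·259881 + 34
41: 9615631 = 41·234527 + 24
43: 9615631 = 43·223619 + 14
47: 9615631 = 47·204587 + 42
53: 9615631 = 53·181427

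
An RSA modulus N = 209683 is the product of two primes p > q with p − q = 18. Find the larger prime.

Since p = q + 18, we have 209683 = q(q + 18), so q² + 18q − 209683 = 0.
Discriminant: 18² + 4·209683 = 324 + 838732 = 839056; √839056 = 916.
q = (−18 + 916)/2 = 449, and p = q + 18 = 467.
Check: 449 · 467 = 209683.

467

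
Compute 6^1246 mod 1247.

436

6^1 ≡ 6 (mod 1247)
6^2 ≡ 6^2 = 36 ≡ 36 (mod 1247)
6^4 ≡ 36^2 = 1296 ≡ 49 (mod 1247)
6^8 ≡ 49^2 = 2401 ≡ 1154 (mod 1247)
6^16 ≡ 1154^2 = 1331716 ≡ 1167 (mod 1247)
6^32 ≡ 1167^2 = 1361889 ≡ 165 (mod 1247)
6^64 ≡ 165^2 = 27225 ≡ 1038 (mod 1247)
6^128 ≡ 1038^2 = 1077444 ≡ 36 (mod 1247)
6^256 ≡ 36^2 = 1296 ≡ 49 (mod 1247)
6^512 ≡ 49^2 = 2401 ≡ 1154 (mod 1247)
6^1024 ≡ 1154^2 = 1331716 ≡ 1167 (mod 1247)
1246 = 1024 + 128 + 64 + 16 + 8 + 4 + 2 in binary powers of 2.
So 6^1246 ≡ 1167 · 36 · 1038 · 1167 · 1154 · 49 · 36 ≡ 436 (mod 1247).
Since 436 ≠ 1, base 6 is a Fermat witness: 1247 is composite.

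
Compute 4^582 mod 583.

236

4^1 ≡ 4 (mod 583)
4^2 ≡ 4^2 = 16 ≡ 16 (mod 583)
4^4 ≡ 16^2 = 256 ≡ 256 (mod 583)
4^8 ≡ 256^2 = 65536 ≡ 240 (mod 583)
4^16 ≡ 240^2 = 57600 ≡ 466 (mod 583)
4^32 ≡ 466^2 = 217156 ≡ 280 (mod 583)
4^64 ≡ 280^2 = 78400 ≡ 278 (mod 583)
4^128 ≡ 278^2 = 77284 ≡ 328 (mod 583)
4^256 ≡ 328^2 = 107584 ≡ 312 (mod 583)
4^512 ≡ 312^2 = 97344 ≡ 566 (mod 583)
582 = 512 + 64 + 4 + 2 in binary powers of 2.
So 4^582 ≡ 566 · 278 · 256 · 16 ≡ 236 (mod 583).
Since 236 ≠ 1, base 4 is a Fermat witness: 583 is composite.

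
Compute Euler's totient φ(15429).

Factor: 15429 = 3 · 37 · 139.
φ(15429) = (3−1) · (37−1) · (139−1) = 2 · 36 · 138 = 9936.

9936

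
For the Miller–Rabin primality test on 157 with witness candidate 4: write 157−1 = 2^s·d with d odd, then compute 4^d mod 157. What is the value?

157 − 1 = 156 = 2^2 · 39, so d = 39.
4^1 ≡ 4 (mod 157)
4^2 ≡ 4^2 = 16 ≡ 16 (mod 157)
4^4 ≡ 16^2 = 256 ≡ 99 (mod 157)
4^8 ≡ 99^2 = 9801 ≡ 67 (mod 157)
4^16 ≡ 67^2 = 4489 ≡ 93 (mod 157)
4^32 ≡ 93^2 = 8649 ≡ 14 (mod 157)
39 = 32 + 4 + 2 + 1 in binary powers of 2.
So 4^39 ≡ 14 · 99 · 16 · 4 ≡ 156 (mod 157).
Since 4^d ≡ 156 (mod 157), base 4 does not prove 157 composite.

156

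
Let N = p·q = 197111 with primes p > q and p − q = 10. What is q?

439

Since p = q + 10, we have 197111 = q(q + 10), so q² + 10q − 197111 = 0.
Discriminant: 10² + 4·197111 = 100 + 788444 = 788544; √788544 = 888.
q = (−10 + 888)/2 = 439, and p = q + 10 = 449.
Check: 439 · 449 = 197111.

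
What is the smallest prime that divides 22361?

22361 is odd.
Digit sum 14, not divisible by 3.
Ends in 1: not divisible by 5.
7: 22361 = 7·3194 + 3
11: 22361 = 11·2032 + 9
13: 22361 = 13·1720 + 1
17: 22361 = 17·1315 + 6
19: 22361 = 19·1176 + 17
23: 22361 = 23·972 + 5
29: 22361 = 29·771 + 2
31: 22361 = 31·721 + 10
37: 22361 = 37·604 + 13
41: 22361 = 41·545 + 16
43: 22361 = 43·520 + 1
47: 22361 = 47·475 + 36
53: 22361 = 53·421 + 48
59: 22361 = 59·379

59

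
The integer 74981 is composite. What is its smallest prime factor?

74981 is odd.
Digit sum 29, not divisible by 3.
Ends in 1: not divisible by 5.
7: 74981 = 7·10711 + 4
11: 74981 = 11·6816 + 5
13: 74981 = 13·5767 + 10
17: 74981 = 17·4410 + 11
19: 74981 = 19·3946 + 7
23: 74981 = 23·3260 + 1
29: 74981 = 29·2585 + 16
31: 74981 = 31·2418 + 23
37: 74981 = 37·2026 + 19
41: 74981 = 41·1828 + 33
43: 74981 = 43·1743 + 32
47: 74981 = 47·1595 + 16
53: 74981 = 53·1414 + 39
59: 74981 = 59·1270 + 51
61: 74981 = 61·1229 + 12
67: 74981 = 67·1119 + 8
71: 74981 = 71·1056 + 5
73: 74981 = 73·1027 + 10
79: 74981 = 79·949 + 10
83: 74981 = 83·903 + 32
89: 74981 = 89·842 + 43
97: 74981 = 97·773

97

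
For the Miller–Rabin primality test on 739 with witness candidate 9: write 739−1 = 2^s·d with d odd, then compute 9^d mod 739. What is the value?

1

739 − 1 = 738 = 2^1 · 369, so d = 369.
9^1 ≡ 9 (mod 739)
9^2 ≡ 9^2 = 81 ≡ 81 (mod 739)
9^4 ≡ 81^2 = 6561 ≡ 649 (mod 739)
9^8 ≡ 649^2 = 421201 ≡ 710 (mod 739)
9^16 ≡ 710^2 = 504100 ≡ 102 (mod 739)
9^32 ≡ 102^2 = 10404 ≡ 58 (mod 739)
9^64 ≡ 58^2 = 3364 ≡ 408 (mod 739)
9^128 ≡ 408^2 = 166464 ≡ 189 (mod 739)
9^256 ≡ 189^2 = 35721 ≡ 249 (mod 739)
369 = 256 + 64 + 32 + 16 + 1 in binary powers of 2.
So 9^369 ≡ 249 · 408 · 58 · 102 · 9 ≡ 1 (mod 739).
Since 9^d ≡ 1 (mod 739), base 9 does not prove 739 composite.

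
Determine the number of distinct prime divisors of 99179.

99179 = 41^2 · 59
99179 = 41^2 · 59, which has 2 distinct prime factors.

2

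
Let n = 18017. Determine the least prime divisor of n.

43

18017 is odd.
Digit sum 17, not divisible by 3.
Ends in 7: not divisible by 5.
7: 18017 = 7·2573 + 6
11: 18017 = 11·1637 + 10
13: 18017 = 13·1385 + 12
17: 18017 = 17·1059 + 14
19: 18017 = 19·948 + 5
23: 18017 = 23·783 + 8
29: 18017 = 29·621 + 8
31: 18017 = 31·581 + 6
37: 18017 = 37·486 + 35
41: 18017 = 41·439 + 18
43: 18017 = 43·419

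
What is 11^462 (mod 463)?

1

11^1 ≡ 11 (mod 463)
11^2 ≡ 11^2 = 121 ≡ 121 (mod 463)
11^4 ≡ 121^2 = 14641 ≡ 288 (mod 463)
11^8 ≡ 288^2 = 82944 ≡ 67 (mod 463)
11^16 ≡ 67^2 = 4489 ≡ 322 (mod 463)
11^32 ≡ 322^2 = 103684 ≡ 435 (mod 463)
11^64 ≡ 435^2 = 189225 ≡ 321 (mod 463)
11^128 ≡ 321^2 = 103041 ≡ 255 (mod 463)
11^256 ≡ 255^2 = 65025 ≡ 205 (mod 463)
462 = 256 + 128 + 64 + 8 + 4 + 2 in binary powers of 2.
So 11^462 ≡ 205 · 255 · 321 · 67 · 288 · 121 ≡ 1 (mod 463).
Since the result is 1, base 11 gives no evidence that 463 is composite.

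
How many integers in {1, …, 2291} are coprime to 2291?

Factor: 2291 = 29 · 79.
φ(2291) = (29−1) · (79−1) = 28 · 78 = 2184.

2184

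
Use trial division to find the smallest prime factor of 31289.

31289 is odd.
Digit sum 23, not divisible by 3.
Ends in 9: not divisible by 5.
7: 31289 = 7·4469 + 6
11: 31289 = 11·2844 + 5
13: 31289 = 13·2406 + 11
17: 31289 = 17·1840 + 9
19: 31289 = 19·1646 + 15
23: 31289 = 23·1360 + 9
29: 31289 = 29·1078 + 27
31: 31289 = 31·1009 + 10
37: 31289 = 37·845 + 24
41: 31289 = 41·763 + 6
43: 31289 = 43·727 + 28
47: 31289 = 47·665 + 34
53: 31289 = 53·590 + 19
59: 31289 = 59·530 + 19
61: 31289 = 61·512 + 57
67: 31289 = 67·467

67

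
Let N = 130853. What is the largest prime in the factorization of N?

130853 = 19 · 6887
6887 = 71 · 97
97 is prime.
So 130853 = 19 · 71 · 97; the largest prime factor is 97.

97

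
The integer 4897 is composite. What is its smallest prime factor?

4897 is odd.
Digit sum 28, not divisible by 3.
Ends in 7: not divisible by 5.
7: 4897 = 7·699 + 4
11: 4897 = 11·445 + 2
13: 4897 = 13·376 + 9
17: 4897 = 17·288 + 1
19: 4897 = 19·257 + 14
23: 4897 = 23·212 + 21
29: 4897 = 29·168 + 25
31: 4897 = 31·157 + 30
37: 4897 = 37·132 + 13
41: 4897 = 41·119 + 18
43: 4897 = 43·113 + 38
47: 4897 = 47·104 + 9
53: 4897 = 53·92 + 21
59: 4897 = 59·83

59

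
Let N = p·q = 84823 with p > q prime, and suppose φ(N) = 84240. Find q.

271

φ(n) = (p−1)(q−1) = n − (p+q) + 1, so p + q = 84823 − 84240 + 1 = 584.
p and q are the roots of t² − 584t + 84823 = 0.
Discriminant: 584² − 4·84823 = 341056 − 339292 = 1764; √1764 = 42.
q = (584 − 42)/2 = 271, p = (584 + 42)/2 = 313.
Check: 271 · 313 = 84823.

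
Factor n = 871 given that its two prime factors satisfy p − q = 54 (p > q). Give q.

Since p = q + 54, we have 871 = q(q + 54), so q² + 54q − 871 = 0.
Discriminant: 54² + 4·871 = 2916 + 3484 = 6400; √6400 = 80.
q = (−54 + 80)/2 = 13, and p = q + 54 = 67.
Check: 13 · 67 = 871.

13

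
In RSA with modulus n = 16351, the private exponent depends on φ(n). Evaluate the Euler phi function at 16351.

Factor: 16351 = 83 · 197.
φ(16351) = (83−1) · (197−1) = 82 · 196 = 16072.

16072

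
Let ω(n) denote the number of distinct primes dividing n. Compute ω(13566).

5

13566 = 2 · 6783
6783 = 3 · 2261
2261 = 7 · 323
323 = 17 · 19
13566 = 2 · 3 · 7 · 17 · 19, which has 5 distinct prime factors.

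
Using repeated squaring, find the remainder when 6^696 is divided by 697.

6^1 ≡ 6 (mod 697)
6^2 ≡ 6^2 = 36 ≡ 36 (mod 697)
6^4 ≡ 36^2 = 1296 ≡ 599 (mod 697)
6^8 ≡ 599^2 = 358801 ≡ 543 (mod 697)
6^16 ≡ 543^2 = 294849 ≡ 18 (mod 697)
6^32 ≡ 18^2 = 324 ≡ 324 (mod 697)
6^64 ≡ 324^2 = 104976 ≡ 426 (mod 697)
6^128 ≡ 426^2 = 181476 ≡ 256 (mod 697)
6^256 ≡ 256^2 = 65536 ≡ 18 (mod 697)
6^512 ≡ 18^2 = 324 ≡ 324 (mod 697)
696 = 512 + 128 + 32 + 16 + 8 in binary powers of 2.
So 6^696 ≡ 324 · 256 · 324 · 18 · 543 ≡ 305 (mod 697).
Since 305 ≠ 1, base 6 is a Fermat witness: 697 is composite.

305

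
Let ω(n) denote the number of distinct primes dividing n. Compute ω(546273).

5

546273 = 3^2 · 60697
60697 = 7 · 8671
8671 = 13 · 667
667 = 23 · 29
546273 = 3^2 · 7 · 13 · 23 · 29, which has 5 distinct prime factors.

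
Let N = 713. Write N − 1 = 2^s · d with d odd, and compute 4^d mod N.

349

713 − 1 = 712 = 2^3 · 89, so d = 89.
4^1 ≡ 4 (mod 713)
4^2 ≡ 4^2 = 16 ≡ 16 (mod 713)
4^4 ≡ 16^2 = 256 ≡ 256 (mod 713)
4^8 ≡ 256^2 = 65536 ≡ 653 (mod 713)
4^16 ≡ 653^2 = 426409 ≡ 35 (mod 713)
4^32 ≡ 35^2 = 1225 ≡ 512 (mod 713)
4^64 ≡ 512^2 = 262144 ≡ 473 (mod 713)
89 = 64 + 16 + 8 + 1 in binary powers of 2.
So 4^89 ≡ 473 · 35 · 653 · 4 ≡ 349 (mod 713).
Squaring chain: 349 → 591 → 624; never reaches −1, so base 4 is a Miller–Rabin witness that 713 is composite.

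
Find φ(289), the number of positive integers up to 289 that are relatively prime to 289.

272

Factor: 289 = 17^2.
φ(289) = 17^1·(17−1) = 272.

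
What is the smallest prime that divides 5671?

5671 is odd.
Digit sum 19, not divisible by 3.
Ends in 1: not divisible by 5.
7: 5671 = 7·810 + 1
11: 5671 = 11·515 + 6
13: 5671 = 13·436 + 3
17: 5671 = 17·333 + 10
19: 5671 = 19·298 + 9
23: 5671 = 23·246 + 13
29: 5671 = 29·195 + 16
31: 5671 = 31·182 + 29
37: 5671 = 37·153 + 10
41: 5671 = 41·138 + 13
43: 5671 = 43·131 + 38
47: 5671 = 47·120 + 31
53: 5671 = 53·107

53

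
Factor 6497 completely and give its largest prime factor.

89

6497 = 73 · 89
89 is prime.
So 6497 = 73 · 89; the largest prime factor is 89.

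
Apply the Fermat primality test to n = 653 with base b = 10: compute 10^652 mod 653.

10^1 ≡ 10 (mod 653)
10^2 ≡ 10^2 = 100 ≡ 100 (mod 653)
10^4 ≡ 100^2 = 10000 ≡ 205 (mod 653)
10^8 ≡ 205^2 = 42025 ≡ 233 (mod 653)
10^16 ≡ 233^2 = 54289 ≡ 90 (mod 653)
10^32 ≡ 90^2 = 8100 ≡ 264 (mod 653)
10^64 ≡ 264^2 = 69696 ≡ 478 (mod 653)
10^128 ≡ 478^2 = 228484 ≡ 587 (mod 653)
10^256 ≡ 587^2 = 344569 ≡ 438 (mod 653)
10^512 ≡ 438^2 = 191844 ≡ 515 (mod 653)
652 = 512 + 128 + 8 + 4 in binary powers of 2.
So 10^652 ≡ 515 · 587 · 233 · 205 ≡ 1 (mod 653).
Since the result is 1, base 10 gives no evidence that 653 is composite.

1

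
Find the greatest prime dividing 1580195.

1580195 = 5 · 316039
316039 = 53 · 5963
5963 = 67 · 89
89 is prime.
So 1580195 = 5 · 53 · 67 · 89; the largest prime factor is 89.

89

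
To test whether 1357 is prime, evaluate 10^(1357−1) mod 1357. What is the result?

196

10^1 ≡ 10 (mod 1357)
10^2 ≡ 10^2 = 100 ≡ 100 (mod 1357)
10^4 ≡ 100^2 = 10000 ≡ 501 (mod 1357)
10^8 ≡ 501^2 = 251001 ≡ 1313 (mod 1357)
10^16 ≡ 1313^2 = 1723969 ≡ 579 (mod 1357)
10^32 ≡ 579^2 = 335241 ≡ 62 (mod 1357)
10^64 ≡ 62^2 = 3844 ≡ 1130 (mod 1357)
10^128 ≡ 1130^2 = 1276900 ≡ 1320 (mod 1357)
10^256 ≡ 1320^2 = 1742400 ≡ 12 (mod 1357)
10^512 ≡ 12^2 = 144 ≡ 144 (mod 1357)
10^1024 ≡ 144^2 = 20736 ≡ 381 (mod 1357)
1356 = 1024 + 256 + 64 + 8 + 4 in binary powers of 2.
So 10^1356 ≡ 381 · 12 · 1130 · 1313 · 501 ≡ 196 (mod 1357).
Since 196 ≠ 1, base 10 is a Fermat witness: 1357 is composite.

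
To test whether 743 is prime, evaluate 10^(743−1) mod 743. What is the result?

1

10^1 ≡ 10 (mod 743)
10^2 ≡ 10^2 = 100 ≡ 100 (mod 743)
10^4 ≡ 100^2 = 10000 ≡ 341 (mod 743)
10^8 ≡ 341^2 = 116281 ≡ 373 (mod 743)
10^16 ≡ 373^2 = 139129 ≡ 188 (mod 743)
10^32 ≡ 188^2 = 35344 ≡ 423 (mod 743)
10^64 ≡ 423^2 = 178929 ≡ 609 (mod 743)
10^128 ≡ 609^2 = 370881 ≡ 124 (mod 743)
10^256 ≡ 124^2 = 15376 ≡ 516 (mod 743)
10^512 ≡ 516^2 = 266256 ≡ 262 (mod 743)
742 = 512 + 128 + 64 + 32 + 4 + 2 in binary powers of 2.
So 10^742 ≡ 262 · 124 · 609 · 423 · 341 · 100 ≡ 1 (mod 743).
Since the result is 1, base 10 gives no evidence that 743 is composite.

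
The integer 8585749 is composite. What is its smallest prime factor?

73

8585749 is odd.
Digit sum 46, not divisible by 3.
Ends in 9: not divisible by 5.
7: 8585749 = 7·1226535 + 4
11: 8585749 = 11·780522 + 7
13: 8585749 = 13·660442 + 3
17: 8585749 = 17·505044 + 1
19: 8585749 = 19·451881 + 10
23: 8585749 = 23·373293 + 10
29: 8585749 = 29·296060 + 9
31: 8585749 = 31·276959 + 20
37: 8585749 = 37·232047 + 10
41: 8585749 = 41·209408 + 21
43: 8585749 = 43·199668 + 25
47: 8585749 = 47·182675 + 24
53: 8585749 = 53·161995 + 14
59: 8585749 = 59·145521 + 10
61: 8585749 = 61·140749 + 60
67: 8585749 = 67·128145 + 34
71: 8585749 = 71·120926 + 3
73: 8585749 = 73·117613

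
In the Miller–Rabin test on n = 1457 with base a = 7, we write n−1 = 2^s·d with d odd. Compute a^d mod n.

1061

1457 − 1 = 1456 = 2^4 · 91, so d = 91.
7^1 ≡ 7 (mod 1457)
7^2 ≡ 7^2 = 49 ≡ 49 (mod 1457)
7^4 ≡ 49^2 = 2401 ≡ 944 (mod 1457)
7^8 ≡ 944^2 = 891136 ≡ 909 (mod 1457)
7^16 ≡ 909^2 = 826281 ≡ 162 (mod 1457)
7^32 ≡ 162^2 = 26244 ≡ 18 (mod 1457)
7^64 ≡ 18^2 = 324 ≡ 324 (mod 1457)
91 = 64 + 16 + 8 + 2 + 1 in binary powers of 2.
So 7^91 ≡ 324 · 162 · 909 · 49 · 7 ≡ 1061 (mod 1457).
Squaring chain: 1061 → 917 → 200 → 661; never reaches −1, so base 7 is a Miller–Rabin witness that 1457 is composite.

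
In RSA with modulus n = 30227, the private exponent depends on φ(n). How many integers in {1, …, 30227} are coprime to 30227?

29880

Factor: 30227 = 167 · 181.
φ(30227) = (167−1) · (181−1) = 166 · 180 = 29880.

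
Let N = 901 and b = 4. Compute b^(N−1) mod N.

307

4^1 ≡ 4 (mod 901)
4^2 ≡ 4^2 = 16 ≡ 16 (mod 901)
4^4 ≡ 16^2 = 256 ≡ 256 (mod 901)
4^8 ≡ 256^2 = 65536 ≡ 664 (mod 901)
4^16 ≡ 664^2 = 440896 ≡ 307 (mod 901)
4^32 ≡ 307^2 = 94249 ≡ 545 (mod 901)
4^64 ≡ 545^2 = 297025 ≡ 596 (mod 901)
4^128 ≡ 596^2 = 355216 ≡ 222 (mod 901)
4^256 ≡ 222^2 = 49284 ≡ 630 (mod 901)
4^512 ≡ 630^2 = 396900 ≡ 460 (mod 901)
900 = 512 + 256 + 128 + 4 in binary powers of 2.
So 4^900 ≡ 460 · 630 · 222 · 256 ≡ 307 (mod 901).
Since 307 ≠ 1, base 4 is a Fermat witness: 901 is composite.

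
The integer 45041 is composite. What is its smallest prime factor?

73

45041 is odd.
Digit sum 14, not divisible by 3.
Ends in 1: not divisible by 5.
7: 45041 = 7·6434 + 3
11: 45041 = 11·4094 + 7
13: 45041 = 13·3464 + 9
17: 45041 = 17·2649 + 8
19: 45041 = 19·2370 + 11
23: 45041 = 23·1958 + 7
29: 45041 = 29·1553 + 4
31: 45041 = 31·1452 + 29
37: 45041 = 37·1217 + 12
41: 45041 = 41·1098 + 23
43: 45041 = 43·1047 + 20
47: 45041 = 47·958 + 15
53: 45041 = 53·849 + 44
59: 45041 = 59·763 + 24
61: 45041 = 61·738 + 23
67: 45041 = 67·672 + 17
71: 45041 = 71·634 + 27
73: 45041 = 73·617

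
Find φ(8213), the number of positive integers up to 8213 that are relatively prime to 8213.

Factor: 8213 = 43 · 191.
φ(8213) = (43−1) · (191−1) = 42 · 190 = 7980.

7980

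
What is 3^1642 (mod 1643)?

3^1 ≡ 3 (mod 1643)
3^2 ≡ 3^2 = 9 ≡ 9 (mod 1643)
3^4 ≡ 9^2 = 81 ≡ 81 (mod 1643)
3^8 ≡ 81^2 = 6561 ≡ 1632 (mod 1643)
3^16 ≡ 1632^2 = 2663424 ≡ 121 (mod 1643)
3^32 ≡ 121^2 = 14641 ≡ 1497 (mod 1643)
3^64 ≡ 1497^2 = 2241009 ≡ 1600 (mod 1643)
3^128 ≡ 1600^2 = 2560000 ≡ 206 (mod 1643)
3^256 ≡ 206^2 = 42436 ≡ 1361 (mod 1643)
3^512 ≡ 1361^2 = 1852321 ≡ 660 (mod 1643)
3^1024 ≡ 660^2 = 435600 ≡ 205 (mod 1643)
1642 = 1024 + 512 + 64 + 32 + 8 + 2 in binary powers of 2.
So 3^1642 ≡ 205 · 660 · 1600 · 1497 · 1632 · 9 ≡ 820 (mod 1643).
Since 820 ≠ 1, base 3 is a Fermat witness: 1643 is composite.

820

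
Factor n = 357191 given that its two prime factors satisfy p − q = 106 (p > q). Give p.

Since p = q + 106, we have 357191 = q(q + 106), so q² + 106q − 357191 = 0.
Discriminant: 106² + 4·357191 = 11236 + 1428764 = 1440000; √1440000 = 1200.
q = (−106 + 1200)/2 = 547, and p = q + 106 = 653.
Check: 547 · 653 = 357191.

653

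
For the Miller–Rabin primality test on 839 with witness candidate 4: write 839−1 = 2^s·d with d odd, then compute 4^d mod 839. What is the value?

839 − 1 = 838 = 2^1 · 419, so d = 419.
4^1 ≡ 4 (mod 839)
4^2 ≡ 4^2 = 16 ≡ 16 (mod 839)
4^4 ≡ 16^2 = 256 ≡ 256 (mod 839)
4^8 ≡ 256^2 = 65536 ≡ 94 (mod 839)
4^16 ≡ 94^2 = 8836 ≡ 446 (mod 839)
4^32 ≡ 446^2 = 198916 ≡ 73 (mod 839)
4^64 ≡ 73^2 = 5329 ≡ 295 (mod 839)
4^128 ≡ 295^2 = 87025 ≡ 608 (mod 839)
4^256 ≡ 608^2 = 369664 ≡ 504 (mod 839)
419 = 256 + 128 + 32 + 2 + 1 in binary powers of 2.
So 4^419 ≡ 504 · 608 · 73 · 16 · 4 ≡ 1 (mod 839).
Since 4^d ≡ 1 (mod 839), base 4 does not prove 839 composite.

1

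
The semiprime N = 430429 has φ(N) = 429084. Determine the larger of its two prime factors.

φ(n) = (p−1)(q−1) = n − (p+q) + 1, so p + q = 430429 − 429084 + 1 = 1346.
p and q are the roots of t² − 1346t + 430429 = 0.
Discriminant: 1346² − 4·430429 = 1811716 − 1721716 = 90000; √90000 = 300.
q = (1346 − 300)/2 = 523, p = (1346 + 300)/2 = 823.
Check: 523 · 823 = 430429.

823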